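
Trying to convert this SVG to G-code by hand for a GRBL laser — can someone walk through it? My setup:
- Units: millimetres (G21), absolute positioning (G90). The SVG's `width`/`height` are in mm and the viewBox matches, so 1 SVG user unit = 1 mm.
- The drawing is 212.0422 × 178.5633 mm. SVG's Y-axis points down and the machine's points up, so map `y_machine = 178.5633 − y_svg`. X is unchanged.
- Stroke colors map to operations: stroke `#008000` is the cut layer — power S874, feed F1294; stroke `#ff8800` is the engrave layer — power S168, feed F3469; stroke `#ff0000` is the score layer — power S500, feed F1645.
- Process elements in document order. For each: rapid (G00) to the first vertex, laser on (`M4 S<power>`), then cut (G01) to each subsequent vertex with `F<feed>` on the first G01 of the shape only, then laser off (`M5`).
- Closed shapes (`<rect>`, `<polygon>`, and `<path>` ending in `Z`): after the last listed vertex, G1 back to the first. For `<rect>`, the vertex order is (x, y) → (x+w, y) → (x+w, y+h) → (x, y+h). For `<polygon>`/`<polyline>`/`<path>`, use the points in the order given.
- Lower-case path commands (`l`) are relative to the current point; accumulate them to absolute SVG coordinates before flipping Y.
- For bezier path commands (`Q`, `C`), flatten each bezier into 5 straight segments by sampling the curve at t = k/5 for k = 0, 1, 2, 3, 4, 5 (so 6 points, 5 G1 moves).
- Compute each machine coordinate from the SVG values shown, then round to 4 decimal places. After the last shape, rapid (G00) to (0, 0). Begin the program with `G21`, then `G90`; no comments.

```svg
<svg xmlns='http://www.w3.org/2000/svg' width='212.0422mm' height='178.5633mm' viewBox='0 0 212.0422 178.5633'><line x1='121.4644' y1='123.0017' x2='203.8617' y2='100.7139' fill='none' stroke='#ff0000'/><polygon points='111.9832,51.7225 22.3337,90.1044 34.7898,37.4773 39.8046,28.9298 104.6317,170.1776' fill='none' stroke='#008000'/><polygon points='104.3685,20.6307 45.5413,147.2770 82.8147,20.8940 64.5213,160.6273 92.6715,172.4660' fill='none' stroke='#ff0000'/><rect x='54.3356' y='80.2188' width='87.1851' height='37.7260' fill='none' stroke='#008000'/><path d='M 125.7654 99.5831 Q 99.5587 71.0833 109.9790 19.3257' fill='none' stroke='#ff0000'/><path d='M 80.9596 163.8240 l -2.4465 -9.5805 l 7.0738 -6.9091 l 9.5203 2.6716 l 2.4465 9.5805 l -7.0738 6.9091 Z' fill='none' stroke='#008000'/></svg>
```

G21
G90
G00 X121.4644 Y55.5616
M4 S500
G01 X203.8617 Y77.8494 F1645
M5
G00 X111.9832 Y126.8408
M4 S874
G01 X22.3337 Y88.4589 F1294
G01 X34.7898 Y141.0860
G01 X39.8046 Y149.6335
G01 X104.6317 Y8.3857
G01 X111.9832 Y126.8408
M5
G00 X104.3685 Y157.9326
M4 S500
G01 X45.5413 Y31.2863 F1645
G01 X82.8147 Y157.6693
G01 X64.5213 Y17.9360
G01 X92.6715 Y6.0973
G01 X104.3685 Y157.9326
M5
G00 X54.3356 Y98.3445
M4 S874
G01 X141.5207 Y98.3445 F1294
G01 X141.5207 Y60.6185
G01 X54.3356 Y60.6185
G01 X54.3356 Y98.3445
M5
G00 X125.7654 Y78.9802
M4 S500
G01 X116.7478 Y91.3104 F1645
G01 X110.6604 Y105.5013
G01 X107.5031 Y121.5528
G01 X107.2760 Y139.4649
G01 X109.9790 Y159.2376
M5
G00 X80.9596 Y14.7393
M4 S874
G01 X78.5131 Y24.3198 F1294
G01 X85.5869 Y31.2289
G01 X95.1072 Y28.5573
G01 X97.5537 Y18.9768
G01 X90.4799 Y12.0677
G01 X80.9596 Y14.7393
M5
G00 X0.0000 Y0.0000

1 u = 1 mm; y_m = 178.5633 − y.

[1] `<line>` line segment, #ff0000→score S500 F1645: (121.4644,55.5616) → (203.8617,77.8494)

[2] `<polygon>` closed polygon, #008000→cut S874 F1294: (111.9832,126.8408) → (22.3337,88.4589) → (34.7898,141.0860) → (39.8046,149.6335) → (104.6317,8.3857) → (111.9832,126.8408) (closed)

[3] `<polygon>` closed polygon, #ff0000→score S500 F1645: (104.3685,157.9326) → (45.5413,31.2863) → (82.8147,157.6693) → (64.5213,17.9360) → (92.6715,6.0973) → (104.3685,157.9326) (closed)

[4] `<rect>` rectangle, #008000→cut S874 F1294: (54.3356,98.3445) → (141.5207,98.3445) → (141.5207,60.6185) → (54.3356,60.6185) → (54.3356,98.3445) (closed)

[5] `<path>` quadratic bezier, #ff0000→score S500 F1645: (125.7654,78.9802) → (116.7478,91.3104) → (110.6604,105.5013) → (107.5031,121.5528) → (107.2760,139.4649) → (109.9790,159.2376)

[6] `<path>` regular polygon, #008000→cut S874 F1294: (80.9596,14.7393) → (78.5131,24.3198) → (85.5869,31.2289) → (95.1072,28.5573) → (97.5537,18.9768) → (90.4799,12.0677) → (80.9596,14.7393) (closed)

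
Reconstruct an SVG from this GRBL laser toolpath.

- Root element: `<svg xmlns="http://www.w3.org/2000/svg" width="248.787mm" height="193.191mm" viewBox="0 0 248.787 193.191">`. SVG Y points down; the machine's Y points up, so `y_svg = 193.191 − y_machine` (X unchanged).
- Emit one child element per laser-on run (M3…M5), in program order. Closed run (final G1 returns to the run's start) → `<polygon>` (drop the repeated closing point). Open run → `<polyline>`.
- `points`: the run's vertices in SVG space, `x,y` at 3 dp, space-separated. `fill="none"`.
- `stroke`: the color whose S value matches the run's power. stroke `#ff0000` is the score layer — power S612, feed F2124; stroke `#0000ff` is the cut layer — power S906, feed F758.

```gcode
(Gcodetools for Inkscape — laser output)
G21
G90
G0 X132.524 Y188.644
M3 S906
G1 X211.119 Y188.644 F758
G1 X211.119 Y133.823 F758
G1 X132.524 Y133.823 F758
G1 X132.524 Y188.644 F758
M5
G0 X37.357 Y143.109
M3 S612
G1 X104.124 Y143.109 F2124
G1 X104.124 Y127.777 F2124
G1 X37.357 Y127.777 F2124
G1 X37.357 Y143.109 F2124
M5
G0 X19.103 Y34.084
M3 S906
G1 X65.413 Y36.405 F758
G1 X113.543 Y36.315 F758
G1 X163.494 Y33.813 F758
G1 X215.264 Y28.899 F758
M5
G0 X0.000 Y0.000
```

y_svg = 193.191 − y_m.

[1] S906→`#0000ff` (cut); closed run; points: 132.524,4.547 211.119,4.547 211.119,59.368 132.524,59.368

[2] S612→`#ff0000` (score); closed run; points: 37.357,50.082 104.124,50.082 104.124,65.414 37.357,65.414

[3] S906→`#0000ff` (cut); open run; points: 19.103,159.107 65.413,156.786 113.543,156.876 163.494,159.378 215.264,164.292

<svg xmlns="http://www.w3.org/2000/svg" width="248.787mm" height="193.191mm" viewBox="0 0 248.787 193.191">
  <polygon points="132.524,4.547 211.119,4.547 211.119,59.368 132.524,59.368" fill="none" stroke="#0000ff"/>
  <polygon points="37.357,50.082 104.124,50.082 104.124,65.414 37.357,65.414" fill="none" stroke="#ff0000"/>
  <polyline points="19.103,159.107 65.413,156.786 113.543,156.876 163.494,159.378 215.264,164.292" fill="none" stroke="#0000ff"/>
</svg>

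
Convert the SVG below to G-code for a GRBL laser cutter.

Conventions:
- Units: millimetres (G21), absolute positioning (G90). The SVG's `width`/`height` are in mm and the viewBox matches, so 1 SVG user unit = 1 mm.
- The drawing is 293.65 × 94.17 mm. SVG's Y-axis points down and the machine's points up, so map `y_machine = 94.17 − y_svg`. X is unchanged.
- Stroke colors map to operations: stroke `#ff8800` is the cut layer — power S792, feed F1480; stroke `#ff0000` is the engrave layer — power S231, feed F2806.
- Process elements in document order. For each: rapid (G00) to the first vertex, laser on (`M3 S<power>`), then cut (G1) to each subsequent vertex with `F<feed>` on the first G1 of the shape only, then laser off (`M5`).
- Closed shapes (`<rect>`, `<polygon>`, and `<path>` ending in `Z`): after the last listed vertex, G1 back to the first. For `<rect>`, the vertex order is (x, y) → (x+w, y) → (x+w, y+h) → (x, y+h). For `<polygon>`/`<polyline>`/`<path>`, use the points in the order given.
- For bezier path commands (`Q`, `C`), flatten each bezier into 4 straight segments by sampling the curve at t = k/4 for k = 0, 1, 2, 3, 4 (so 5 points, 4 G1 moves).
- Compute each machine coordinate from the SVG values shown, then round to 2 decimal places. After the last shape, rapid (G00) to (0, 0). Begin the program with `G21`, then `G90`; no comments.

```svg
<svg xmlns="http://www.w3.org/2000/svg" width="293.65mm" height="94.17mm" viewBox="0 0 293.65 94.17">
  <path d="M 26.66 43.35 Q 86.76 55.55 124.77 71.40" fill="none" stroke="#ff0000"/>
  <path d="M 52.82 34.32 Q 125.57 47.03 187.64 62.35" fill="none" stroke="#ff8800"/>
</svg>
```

G21
G90
G00 X26.66 Y50.82
M3 S231
G1 X55.33 Y44.49 F2806
G1 X81.24 Y37.71
G1 X104.38 Y30.47
G1 X124.77 Y22.77
M5
G00 X52.82 Y59.85
M3 S792
G1 X88.53 Y53.33 F1480
G1 X122.90 Y46.49
G1 X155.94 Y39.32
G1 X187.64 Y31.82
M5
G00 X0.00 Y0.00

1 u = 1 mm; y_m = 94.17 − y.

[1] `<path>` quadratic bezier, #ff0000→engrave S231 F2806: (26.66,50.82) → (55.33,44.49) → (81.24,37.71) → (104.38,30.47) → (124.77,22.77)

[2] `<path>` quadratic bezier, #ff8800→cut S792 F1480: (52.82,59.85) → (88.53,53.33) → (122.90,46.49) → (155.94,39.32) → (187.64,31.82)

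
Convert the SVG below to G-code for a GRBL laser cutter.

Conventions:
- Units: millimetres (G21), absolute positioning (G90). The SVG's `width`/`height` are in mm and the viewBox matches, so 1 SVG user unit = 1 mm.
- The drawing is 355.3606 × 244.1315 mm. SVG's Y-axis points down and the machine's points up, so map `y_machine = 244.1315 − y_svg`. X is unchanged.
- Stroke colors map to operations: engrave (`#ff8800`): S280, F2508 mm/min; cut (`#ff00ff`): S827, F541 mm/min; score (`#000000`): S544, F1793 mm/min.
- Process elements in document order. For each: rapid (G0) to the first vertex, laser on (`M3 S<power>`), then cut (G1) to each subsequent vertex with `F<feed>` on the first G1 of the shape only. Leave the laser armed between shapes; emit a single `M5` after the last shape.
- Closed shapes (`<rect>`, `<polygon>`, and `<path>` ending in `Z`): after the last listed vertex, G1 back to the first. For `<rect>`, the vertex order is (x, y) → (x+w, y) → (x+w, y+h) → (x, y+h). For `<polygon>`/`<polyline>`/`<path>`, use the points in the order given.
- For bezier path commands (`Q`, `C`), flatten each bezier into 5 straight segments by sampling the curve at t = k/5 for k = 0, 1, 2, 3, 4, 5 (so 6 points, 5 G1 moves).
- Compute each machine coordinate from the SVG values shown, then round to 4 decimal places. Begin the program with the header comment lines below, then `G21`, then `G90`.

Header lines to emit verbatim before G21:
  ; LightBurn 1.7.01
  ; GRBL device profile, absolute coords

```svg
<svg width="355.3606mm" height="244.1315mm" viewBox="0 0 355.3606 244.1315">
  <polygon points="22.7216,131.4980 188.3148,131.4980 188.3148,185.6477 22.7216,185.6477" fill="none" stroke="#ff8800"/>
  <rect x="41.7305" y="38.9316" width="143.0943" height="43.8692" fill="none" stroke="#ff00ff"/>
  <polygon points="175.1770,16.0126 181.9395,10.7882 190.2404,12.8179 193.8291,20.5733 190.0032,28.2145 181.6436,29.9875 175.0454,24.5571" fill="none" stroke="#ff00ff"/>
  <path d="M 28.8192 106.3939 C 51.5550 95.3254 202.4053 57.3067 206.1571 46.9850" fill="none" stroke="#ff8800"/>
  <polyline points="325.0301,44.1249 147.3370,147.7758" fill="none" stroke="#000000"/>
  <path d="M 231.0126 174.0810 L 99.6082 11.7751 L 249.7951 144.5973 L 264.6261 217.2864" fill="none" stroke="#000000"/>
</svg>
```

; LightBurn 1.7.01
; GRBL device profile, absolute coords
G21
G90
G0 X22.7216 Y112.6335
M3 S280
G1 X188.3148 Y112.6335 F2508
G1 X188.3148 Y58.4838
G1 X22.7216 Y58.4838
G1 X22.7216 Y112.6335
G0 X41.7305 Y205.1999
M3 S827
G1 X184.8248 Y205.1999 F541
G1 X184.8248 Y161.3307
G1 X41.7305 Y161.3307
G1 X41.7305 Y205.1999
G0 X175.1770 Y228.1189
M3 S827
G1 X181.9395 Y233.3433 F541
G1 X190.2404 Y231.3136
G1 X193.8291 Y223.5582
G1 X190.0032 Y215.9170
G1 X181.6436 Y214.1440
G1 X175.0454 Y219.5744
G1 X175.1770 Y228.1189
G0 X28.8192 Y137.7376
M3 S280
G1 X55.6327 Y147.1755 F2508
G1 X99.9835 Y160.4585
G1 X148.6613 Y174.9633
G1 X188.4559 Y188.0670
G1 X206.1571 Y197.1465
G0 X325.0301 Y200.0066
M3 S544
G1 X147.3370 Y96.3557 F1793
G0 X231.0126 Y70.0505
M3 S544
G1 X99.6082 Y232.3564 F1793
G1 X249.7951 Y99.5342
G1 X264.6261 Y26.8451
M5

viewBox `0 0 355.3606 244.1315` with mm width/height → 1 unit = 1 mm. Flip: y_m = 244.1315 − y_svg.

**Shape 1** — `<polygon>` rectangle, stroke `#ff8800` → engrave (S280, F2508). Machine vertices: (22.7216,112.6335) → (188.3148,112.6335) → (188.3148,58.4838) → (22.7216,58.4838) → (22.7216,112.6335). Closed: final G1 returns to the first vertex.

**Shape 2** — `<rect>` rectangle, stroke `#ff00ff` → cut (S827, F541). Machine vertices: (41.7305,205.1999) → (184.8248,205.1999) → (184.8248,161.3307) → (41.7305,161.3307) → (41.7305,205.1999). Closed: final G1 returns to the first vertex.

**Shape 3** — `<polygon>` regular polygon, stroke `#ff00ff` → cut (S827, F541). Machine vertices: (175.1770,228.1189) → (181.9395,233.3433) → (190.2404,231.3136) → (193.8291,223.5582) → (190.0032,215.9170) → (181.6436,214.1440) → (175.0454,219.5744) → (175.1770,228.1189). Closed: final G1 returns to the first vertex.

**Shape 4** — `<path>` cubic bezier, stroke `#ff8800` → engrave (S280, F2508). Control points (SVG): P0=(28.8192,106.3939), P1=(51.5550,95.3254), P2=(202.4053,57.3067), P3=(206.1571,46.9850); sampled at t=k/5. Machine vertices: (28.8192,137.7376) → (55.6327,147.1755) → (99.9835,160.4585) → (148.6613,174.9633) → (188.4559,188.0670) → (206.1571,197.1465). Open path.

**Shape 5** — `<polyline>` line segment, stroke `#000000` → score (S544, F1793). Machine vertices: (325.0301,200.0066) → (147.3370,96.3557). Open path.

**Shape 6** — `<path>` open polyline, stroke `#000000` → score (S544, F1793). Machine vertices: (231.0126,70.0505) → (99.6082,232.3564) → (249.7951,99.5342) → (264.6261,26.8451). Open path.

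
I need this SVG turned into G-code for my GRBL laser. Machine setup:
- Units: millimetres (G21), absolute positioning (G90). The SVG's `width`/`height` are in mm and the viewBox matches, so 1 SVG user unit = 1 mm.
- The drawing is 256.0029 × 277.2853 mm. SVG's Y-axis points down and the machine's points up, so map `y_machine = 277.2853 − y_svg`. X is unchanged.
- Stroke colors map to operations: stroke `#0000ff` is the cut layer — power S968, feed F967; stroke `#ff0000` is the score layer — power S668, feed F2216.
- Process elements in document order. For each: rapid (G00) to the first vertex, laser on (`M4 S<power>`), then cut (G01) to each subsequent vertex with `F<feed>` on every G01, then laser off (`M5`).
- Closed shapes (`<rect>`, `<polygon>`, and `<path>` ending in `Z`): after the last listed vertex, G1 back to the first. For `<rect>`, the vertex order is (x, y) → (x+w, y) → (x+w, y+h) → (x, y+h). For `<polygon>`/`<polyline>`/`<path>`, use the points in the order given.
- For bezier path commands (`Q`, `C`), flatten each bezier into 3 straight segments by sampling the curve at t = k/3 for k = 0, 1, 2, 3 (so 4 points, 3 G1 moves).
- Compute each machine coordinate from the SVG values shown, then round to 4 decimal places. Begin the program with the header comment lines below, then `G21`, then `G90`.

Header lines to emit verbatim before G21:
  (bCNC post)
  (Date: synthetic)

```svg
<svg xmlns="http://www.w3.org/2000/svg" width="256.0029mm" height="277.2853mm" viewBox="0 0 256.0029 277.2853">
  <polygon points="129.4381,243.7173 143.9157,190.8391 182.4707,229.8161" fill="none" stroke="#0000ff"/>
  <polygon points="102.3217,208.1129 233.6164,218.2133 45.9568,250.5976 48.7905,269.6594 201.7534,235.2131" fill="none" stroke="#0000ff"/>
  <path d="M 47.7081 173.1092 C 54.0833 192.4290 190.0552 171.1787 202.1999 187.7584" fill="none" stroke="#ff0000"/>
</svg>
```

1 u = 1 mm; y_m = 277.2853 − y.

[1] `<polygon>` regular polygon, #0000ff→cut S968 F967: (129.4381,33.5680) → (143.9157,86.4462) → (182.4707,47.4692) → (129.4381,33.5680) (closed)

[2] `<polygon>` closed polygon, #0000ff→cut S968 F967: (102.3217,69.1724) → (233.6164,59.0720) → (45.9568,26.6877) → (48.7905,7.6259) → (201.7534,42.0722) → (102.3217,69.1724) (closed)

[3] `<path>` cubic bezier, #ff0000→score S668 F2216: (47.7081,104.1761) → (87.8961,95.4760) → (158.1655,96.4003) → (202.1999,89.5269)

(bCNC post)
(Date: synthetic)
G21
G90
G00 X129.4381 Y33.5680
M4 S968
G01 X143.9157 Y86.4462 F967
G01 X182.4707 Y47.4692 F967
G01 X129.4381 Y33.5680 F967
M5
G00 X102.3217 Y69.1724
M4 S968
G01 X233.6164 Y59.0720 F967
G01 X45.9568 Y26.6877 F967
G01 X48.7905 Y7.6259 F967
G01 X201.7534 Y42.0722 F967
G01 X102.3217 Y69.1724 F967
M5
G00 X47.7081 Y104.1761
M4 S668
G01 X87.8961 Y95.4760 F2216
G01 X158.1655 Y96.4003 F2216
G01 X202.1999 Y89.5269 F2216
M5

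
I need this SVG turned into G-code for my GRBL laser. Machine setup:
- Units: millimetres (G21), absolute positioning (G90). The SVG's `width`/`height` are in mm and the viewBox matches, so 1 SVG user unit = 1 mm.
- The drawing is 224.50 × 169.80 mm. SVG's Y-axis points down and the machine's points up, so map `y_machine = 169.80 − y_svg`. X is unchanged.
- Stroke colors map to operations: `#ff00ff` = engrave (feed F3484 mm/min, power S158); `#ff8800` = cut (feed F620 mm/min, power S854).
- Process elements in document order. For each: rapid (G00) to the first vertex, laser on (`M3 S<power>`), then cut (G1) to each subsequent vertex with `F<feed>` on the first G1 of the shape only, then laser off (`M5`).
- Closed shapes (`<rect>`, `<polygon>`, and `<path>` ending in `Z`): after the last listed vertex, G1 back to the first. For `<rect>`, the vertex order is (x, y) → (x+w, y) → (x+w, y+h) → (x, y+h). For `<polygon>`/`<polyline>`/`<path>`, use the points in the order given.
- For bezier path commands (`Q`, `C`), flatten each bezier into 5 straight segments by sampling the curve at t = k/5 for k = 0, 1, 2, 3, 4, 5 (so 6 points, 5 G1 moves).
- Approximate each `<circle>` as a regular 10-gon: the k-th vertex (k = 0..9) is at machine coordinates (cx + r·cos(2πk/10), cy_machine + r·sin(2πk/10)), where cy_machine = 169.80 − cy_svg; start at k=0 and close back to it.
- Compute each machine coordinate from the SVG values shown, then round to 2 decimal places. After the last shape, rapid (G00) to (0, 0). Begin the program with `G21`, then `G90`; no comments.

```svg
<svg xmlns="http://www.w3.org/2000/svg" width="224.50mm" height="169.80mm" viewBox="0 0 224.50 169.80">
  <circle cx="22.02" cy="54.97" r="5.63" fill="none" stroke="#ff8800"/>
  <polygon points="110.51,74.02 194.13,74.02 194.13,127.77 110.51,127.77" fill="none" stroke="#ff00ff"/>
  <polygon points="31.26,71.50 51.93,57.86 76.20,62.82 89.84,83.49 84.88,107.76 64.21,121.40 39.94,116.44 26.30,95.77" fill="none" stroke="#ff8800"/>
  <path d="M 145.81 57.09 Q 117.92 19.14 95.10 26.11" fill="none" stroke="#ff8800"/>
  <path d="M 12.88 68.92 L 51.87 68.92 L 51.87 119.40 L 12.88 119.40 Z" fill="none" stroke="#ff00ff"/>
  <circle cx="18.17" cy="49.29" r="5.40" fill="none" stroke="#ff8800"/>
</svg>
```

G21
G90
G00 X27.65 Y114.83
M3 S854
G1 X26.57 Y118.14 F620
G1 X23.76 Y120.18
G1 X20.28 Y120.18
G1 X17.47 Y118.14
G1 X16.39 Y114.83
G1 X17.47 Y111.52
G1 X20.28 Y109.48
G1 X23.76 Y109.48
G1 X26.57 Y111.52
G1 X27.65 Y114.83
M5
G00 X110.51 Y95.78
M3 S158
G1 X194.13 Y95.78 F3484
G1 X194.13 Y42.03
G1 X110.51 Y42.03
G1 X110.51 Y95.78
M5
G00 X31.26 Y98.30
M3 S854
G1 X51.93 Y111.94 F620
G1 X76.20 Y106.98
G1 X89.84 Y86.31
G1 X84.88 Y62.04
G1 X64.21 Y48.40
G1 X39.94 Y53.36
G1 X26.30 Y74.03
G1 X31.26 Y98.30
M5
G00 X145.81 Y112.71
M3 S854
G1 X134.86 Y126.09 F620
G1 X124.31 Y135.88
G1 X114.17 Y142.08
G1 X104.43 Y144.68
G1 X95.10 Y143.69
M5
G00 X12.88 Y100.88
M3 S158
G1 X51.87 Y100.88 F3484
G1 X51.87 Y50.40
G1 X12.88 Y50.40
G1 X12.88 Y100.88
M5
G00 X23.57 Y120.51
M3 S854
G1 X22.54 Y123.68 F620
G1 X19.84 Y125.65
G1 X16.50 Y125.65
G1 X13.80 Y123.68
G1 X12.77 Y120.51
G1 X13.80 Y117.34
G1 X16.50 Y115.37
G1 X19.84 Y115.37
G1 X22.54 Y117.34
G1 X23.57 Y120.51
M5
G00 X0.00 Y0.00

Since the viewBox matches the mm dimensions, user units are millimetres directly. The only transform is the Y-flip y_m = 169.80 − y_svg.

Shape 1 is a circle drawn with `<circle>`. Its stroke #ff8800 means cut at S854, F620. After flipping Y the toolpath is (27.65,114.83) → (26.57,118.14) → (23.76,120.18) → (20.28,120.18) → (17.47,118.14) → (16.39,114.83) → (17.47,111.52) → (20.28,109.48) → (23.76,109.48) → (26.57,111.52) → (27.65,114.83), returning to the start.

Shape 2 is a rectangle drawn with `<polygon>`. Its stroke #ff00ff means engrave at S158, F3484. After flipping Y the toolpath is (110.51,95.78) → (194.13,95.78) → (194.13,42.03) → (110.51,42.03) → (110.51,95.78), returning to the start.

Shape 3 is a regular polygon drawn with `<polygon>`. Its stroke #ff8800 means cut at S854, F620. After flipping Y the toolpath is (31.26,98.30) → (51.93,111.94) → (76.20,106.98) → (89.84,86.31) → (84.88,62.04) → (64.21,48.40) → (39.94,53.36) → (26.30,74.03) → (31.26,98.30), returning to the start.

Shape 4 is a quadratic bezier drawn with `<path>`. Its stroke #ff8800 means cut at S854, F620. After flipping Y the toolpath is (145.81,112.71) → (134.86,126.09) → (124.31,135.88) → (114.17,142.08) → (104.43,144.68) → (95.10,143.69).

Shape 5 is a rectangle drawn with `<path>`. Its stroke #ff00ff means engrave at S158, F3484. After flipping Y the toolpath is (12.88,100.88) → (51.87,100.88) → (51.87,50.40) → (12.88,50.40) → (12.88,100.88), returning to the start.

Shape 6 is a circle drawn with `<circle>`. Its stroke #ff8800 means cut at S854, F620. After flipping Y the toolpath is (23.57,120.51) → (22.54,123.68) → (19.84,125.65) → (16.50,125.65) → (13.80,123.68) → (12.77,120.51) → (13.80,117.34) → (16.50,115.37) → (19.84,115.37) → (22.54,117.34) → (23.57,120.51), returning to the start.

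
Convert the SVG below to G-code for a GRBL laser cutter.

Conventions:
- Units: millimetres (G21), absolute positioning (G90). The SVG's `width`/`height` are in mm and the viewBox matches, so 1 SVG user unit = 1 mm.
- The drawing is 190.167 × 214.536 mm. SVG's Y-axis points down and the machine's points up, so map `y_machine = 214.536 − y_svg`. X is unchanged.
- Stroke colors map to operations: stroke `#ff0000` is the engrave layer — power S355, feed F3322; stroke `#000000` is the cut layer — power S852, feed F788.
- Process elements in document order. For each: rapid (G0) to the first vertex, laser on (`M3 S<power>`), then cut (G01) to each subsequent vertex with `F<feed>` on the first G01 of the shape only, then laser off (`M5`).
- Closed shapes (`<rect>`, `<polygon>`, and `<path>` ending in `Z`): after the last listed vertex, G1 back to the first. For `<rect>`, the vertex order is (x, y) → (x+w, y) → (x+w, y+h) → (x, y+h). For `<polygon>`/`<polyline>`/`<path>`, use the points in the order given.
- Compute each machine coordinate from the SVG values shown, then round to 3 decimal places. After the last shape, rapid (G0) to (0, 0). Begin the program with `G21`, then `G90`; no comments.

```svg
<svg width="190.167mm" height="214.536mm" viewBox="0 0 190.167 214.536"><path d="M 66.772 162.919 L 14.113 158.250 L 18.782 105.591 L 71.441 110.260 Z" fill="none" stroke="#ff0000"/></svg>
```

G21
G90
G0 X66.772 Y51.617
M3 S355
G01 X14.113 Y56.286 F3322
G01 X18.782 Y108.945
G01 X71.441 Y104.276
G01 X66.772 Y51.617
M5
G0 X0.000 Y0.000

1 u = 1 mm; y_m = 214.536 − y.

[1] `<path>` regular polygon, #ff0000→engrave S355 F3322: (66.772,51.617) → (14.113,56.286) → (18.782,108.945) → (71.441,104.276) → (66.772,51.617) (closed)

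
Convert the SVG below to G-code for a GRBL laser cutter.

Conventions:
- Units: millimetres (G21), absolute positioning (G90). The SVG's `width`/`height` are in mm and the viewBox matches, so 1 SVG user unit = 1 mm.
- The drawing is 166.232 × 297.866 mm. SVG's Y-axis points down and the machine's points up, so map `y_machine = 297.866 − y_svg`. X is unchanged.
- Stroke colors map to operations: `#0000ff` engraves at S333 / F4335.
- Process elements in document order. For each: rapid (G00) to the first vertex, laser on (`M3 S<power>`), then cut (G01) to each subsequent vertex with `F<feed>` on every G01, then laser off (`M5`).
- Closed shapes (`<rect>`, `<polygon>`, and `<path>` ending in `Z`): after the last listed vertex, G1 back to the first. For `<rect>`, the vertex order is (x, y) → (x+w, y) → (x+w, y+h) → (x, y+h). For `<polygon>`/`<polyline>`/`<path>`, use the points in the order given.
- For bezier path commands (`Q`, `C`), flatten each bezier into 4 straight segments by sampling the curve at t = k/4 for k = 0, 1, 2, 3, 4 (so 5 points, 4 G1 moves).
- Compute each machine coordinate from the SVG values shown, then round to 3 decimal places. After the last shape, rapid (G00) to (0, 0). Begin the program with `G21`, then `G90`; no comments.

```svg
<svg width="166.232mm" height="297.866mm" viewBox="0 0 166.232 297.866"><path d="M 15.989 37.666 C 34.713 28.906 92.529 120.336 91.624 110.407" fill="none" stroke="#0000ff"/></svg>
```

Since the viewBox matches the mm dimensions, user units are millimetres directly. The only transform is the Y-flip y_m = 297.866 − y_svg.

Shape 1 is a cubic bezier drawn with `<path>`. Its stroke #0000ff means engrave at S333, F4335. After flipping Y the toolpath is (15.989,260.200) → (35.833,251.134) → (61.167,223.391) → (82.821,195.868) → (91.624,187.459).

G21
G90
G00 X15.989 Y260.200
M3 S333
G01 X35.833 Y251.134 F4335
G01 X61.167 Y223.391 F4335
G01 X82.821 Y195.868 F4335
G01 X91.624 Y187.459 F4335
M5
G00 X0.000 Y0.000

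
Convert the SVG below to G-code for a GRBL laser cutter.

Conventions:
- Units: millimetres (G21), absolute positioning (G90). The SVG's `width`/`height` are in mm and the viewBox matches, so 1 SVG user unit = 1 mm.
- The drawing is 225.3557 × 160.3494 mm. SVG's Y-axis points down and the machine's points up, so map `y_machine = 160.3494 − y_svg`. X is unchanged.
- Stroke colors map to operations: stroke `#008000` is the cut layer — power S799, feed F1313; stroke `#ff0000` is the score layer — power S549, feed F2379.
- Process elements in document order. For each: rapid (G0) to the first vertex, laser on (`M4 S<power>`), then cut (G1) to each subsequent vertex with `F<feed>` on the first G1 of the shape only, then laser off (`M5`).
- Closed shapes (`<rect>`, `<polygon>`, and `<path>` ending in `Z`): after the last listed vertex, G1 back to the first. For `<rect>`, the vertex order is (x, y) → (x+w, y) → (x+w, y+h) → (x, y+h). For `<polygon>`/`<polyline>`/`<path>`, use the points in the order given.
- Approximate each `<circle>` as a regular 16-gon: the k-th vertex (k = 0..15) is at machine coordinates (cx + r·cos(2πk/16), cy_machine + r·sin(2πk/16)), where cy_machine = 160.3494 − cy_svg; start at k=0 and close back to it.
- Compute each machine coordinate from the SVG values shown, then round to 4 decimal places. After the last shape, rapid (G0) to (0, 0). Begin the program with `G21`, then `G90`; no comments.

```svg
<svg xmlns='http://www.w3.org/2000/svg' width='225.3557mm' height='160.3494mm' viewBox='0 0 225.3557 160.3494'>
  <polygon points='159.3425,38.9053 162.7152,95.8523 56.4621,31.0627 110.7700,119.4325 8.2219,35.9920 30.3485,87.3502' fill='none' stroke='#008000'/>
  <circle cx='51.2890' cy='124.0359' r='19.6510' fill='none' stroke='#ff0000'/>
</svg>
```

viewBox `0 0 225.3557 160.3494` with mm width/height → 1 unit = 1 mm. Flip: y_m = 160.3494 − y_svg.

**Shape 1** — `<polygon>` closed polygon, stroke `#008000` → cut (S799, F1313). Machine vertices: (159.3425,121.4441) → (162.7152,64.4971) → (56.4621,129.2867) → (110.7700,40.9169) → (8.2219,124.3574) → (30.3485,72.9992) → (159.3425,121.4441). Closed: final G1 returns to the first vertex.

**Shape 2** — `<circle>` circle, stroke `#ff0000` → score (S549, F2379). Machine vertices: (70.9400,36.3135) → (69.4442,43.8336) → (65.1844,50.2089) → (58.8091,54.4687) → (51.2890,55.9645) → (43.7689,54.4687) → (37.3936,50.2089) → (33.1338,43.8336) → (31.6380,36.3135) → (33.1338,28.7934) → (37.3936,22.4181) → (43.7689,18.1583) → (51.2890,16.6625) → (58.8091,18.1583) → (65.1844,22.4181) → (69.4442,28.7934) → (70.9400,36.3135). Closed: final G1 returns to the first vertex.

G21
G90
G0 X159.3425 Y121.4441
M4 S799
G1 X162.7152 Y64.4971 F1313
G1 X56.4621 Y129.2867
G1 X110.7700 Y40.9169
G1 X8.2219 Y124.3574
G1 X30.3485 Y72.9992
G1 X159.3425 Y121.4441
M5
G0 X70.9400 Y36.3135
M4 S549
G1 X69.4442 Y43.8336 F2379
G1 X65.1844 Y50.2089
G1 X58.8091 Y54.4687
G1 X51.2890 Y55.9645
G1 X43.7689 Y54.4687
G1 X37.3936 Y50.2089
G1 X33.1338 Y43.8336
G1 X31.6380 Y36.3135
G1 X33.1338 Y28.7934
G1 X37.3936 Y22.4181
G1 X43.7689 Y18.1583
G1 X51.2890 Y16.6625
G1 X58.8091 Y18.1583
G1 X65.1844 Y22.4181
G1 X69.4442 Y28.7934
G1 X70.9400 Y36.3135
M5
G0 X0.0000 Y0.0000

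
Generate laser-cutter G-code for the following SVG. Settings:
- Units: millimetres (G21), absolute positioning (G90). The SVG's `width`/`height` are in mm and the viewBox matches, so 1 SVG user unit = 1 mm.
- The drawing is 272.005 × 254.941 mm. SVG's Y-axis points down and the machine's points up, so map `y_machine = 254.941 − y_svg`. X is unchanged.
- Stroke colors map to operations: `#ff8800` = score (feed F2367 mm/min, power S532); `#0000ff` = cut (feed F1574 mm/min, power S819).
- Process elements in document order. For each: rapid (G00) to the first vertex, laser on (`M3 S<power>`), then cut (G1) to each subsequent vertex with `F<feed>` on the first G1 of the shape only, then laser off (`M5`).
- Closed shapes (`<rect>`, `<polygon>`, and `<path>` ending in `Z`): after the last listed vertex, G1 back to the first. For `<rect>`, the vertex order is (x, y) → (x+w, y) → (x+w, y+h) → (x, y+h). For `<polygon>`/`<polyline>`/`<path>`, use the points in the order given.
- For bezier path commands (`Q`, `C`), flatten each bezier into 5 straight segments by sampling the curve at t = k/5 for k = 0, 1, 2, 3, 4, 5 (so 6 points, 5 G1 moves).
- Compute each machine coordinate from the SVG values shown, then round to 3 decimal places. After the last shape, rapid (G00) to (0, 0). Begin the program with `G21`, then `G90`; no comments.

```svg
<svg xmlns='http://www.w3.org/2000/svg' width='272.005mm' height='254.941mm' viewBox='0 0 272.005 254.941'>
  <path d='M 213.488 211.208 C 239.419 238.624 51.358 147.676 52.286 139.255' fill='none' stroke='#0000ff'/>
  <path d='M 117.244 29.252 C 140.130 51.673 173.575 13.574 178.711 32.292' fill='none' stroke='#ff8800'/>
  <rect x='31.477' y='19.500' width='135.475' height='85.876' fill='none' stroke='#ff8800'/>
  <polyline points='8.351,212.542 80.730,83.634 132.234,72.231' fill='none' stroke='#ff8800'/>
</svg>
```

Since the viewBox matches the mm dimensions, user units are millimetres directly. The only transform is the Y-flip y_m = 254.941 − y_svg.

Shape 1 is a cubic bezier drawn with `<path>`. Its stroke #0000ff means cut at S819, F1574. After flipping Y the toolpath is (213.488,43.733) → (206.591,39.880) → (167.680,54.791) → (116.096,78.825) → (71.184,102.337) → (52.286,115.686).

Shape 2 is a cubic bezier drawn with `<path>`. Its stroke #ff8800 means score at S532, F2367. After flipping Y the toolpath is (117.244,225.689) → (131.932,218.560) → (147.288,220.324) → (161.447,225.348) → (172.543,228.000) → (178.711,222.649).

Shape 3 is a rectangle drawn with `<rect>`. Its stroke #ff8800 means score at S532, F2367. After flipping Y the toolpath is (31.477,235.441) → (166.952,235.441) → (166.952,149.565) → (31.477,149.565) → (31.477,235.441), returning to the start.

Shape 4 is a open polyline drawn with `<polyline>`. Its stroke #ff8800 means score at S532, F2367. After flipping Y the toolpath is (8.351,42.399) → (80.730,171.307) → (132.234,182.710).

G21
G90
G00 X213.488 Y43.733
M3 S819
G1 X206.591 Y39.880 F1574
G1 X167.680 Y54.791
G1 X116.096 Y78.825
G1 X71.184 Y102.337
G1 X52.286 Y115.686
M5
G00 X117.244 Y225.689
M3 S532
G1 X131.932 Y218.560 F2367
G1 X147.288 Y220.324
G1 X161.447 Y225.348
G1 X172.543 Y228.000
G1 X178.711 Y222.649
M5
G00 X31.477 Y235.441
M3 S532
G1 X166.952 Y235.441 F2367
G1 X166.952 Y149.565
G1 X31.477 Y149.565
G1 X31.477 Y235.441
M5
G00 X8.351 Y42.399
M3 S532
G1 X80.730 Y171.307 F2367
G1 X132.234 Y182.710
M5
G00 X0.000 Y0.000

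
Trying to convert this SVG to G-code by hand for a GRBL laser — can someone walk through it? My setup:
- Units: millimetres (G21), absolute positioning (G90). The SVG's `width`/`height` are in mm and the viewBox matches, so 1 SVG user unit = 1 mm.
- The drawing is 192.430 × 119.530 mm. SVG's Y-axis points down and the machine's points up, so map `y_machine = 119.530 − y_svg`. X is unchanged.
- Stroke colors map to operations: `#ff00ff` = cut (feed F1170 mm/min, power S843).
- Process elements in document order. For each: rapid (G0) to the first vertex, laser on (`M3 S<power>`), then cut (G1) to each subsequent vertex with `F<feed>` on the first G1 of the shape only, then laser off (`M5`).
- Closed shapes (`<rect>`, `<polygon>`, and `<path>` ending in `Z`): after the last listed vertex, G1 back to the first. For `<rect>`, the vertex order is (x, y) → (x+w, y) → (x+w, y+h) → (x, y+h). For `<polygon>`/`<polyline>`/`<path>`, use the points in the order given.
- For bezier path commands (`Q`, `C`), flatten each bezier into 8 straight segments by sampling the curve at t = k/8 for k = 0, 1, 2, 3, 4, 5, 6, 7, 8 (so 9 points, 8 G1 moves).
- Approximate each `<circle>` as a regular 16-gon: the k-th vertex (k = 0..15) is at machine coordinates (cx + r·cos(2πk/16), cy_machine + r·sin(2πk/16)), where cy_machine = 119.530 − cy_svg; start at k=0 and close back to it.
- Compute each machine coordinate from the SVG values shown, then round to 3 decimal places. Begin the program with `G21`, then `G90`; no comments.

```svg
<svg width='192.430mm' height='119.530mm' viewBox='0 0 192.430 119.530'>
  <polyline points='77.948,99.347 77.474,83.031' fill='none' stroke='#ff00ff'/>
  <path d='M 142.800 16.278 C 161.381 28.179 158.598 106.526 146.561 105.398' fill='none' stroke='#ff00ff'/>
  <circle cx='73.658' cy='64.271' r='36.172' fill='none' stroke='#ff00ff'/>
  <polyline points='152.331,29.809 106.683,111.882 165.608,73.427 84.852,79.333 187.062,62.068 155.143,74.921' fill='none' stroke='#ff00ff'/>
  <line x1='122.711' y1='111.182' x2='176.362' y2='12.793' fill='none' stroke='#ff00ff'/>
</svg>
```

G21
G90
G0 X77.948 Y20.183
M3 S843
G1 X77.474 Y36.499 F1170
M5
G0 X142.800 Y103.252
M3 S843
G1 X148.790 Y95.959 F1170
G1 X152.919 Y84.148
G1 X155.329 Y69.527
G1 X156.162 Y53.806
G1 X155.560 Y38.696
G1 X153.664 Y25.908
G1 X150.617 Y17.149
G1 X146.561 Y14.132
M5
G0 X109.830 Y55.259
M3 S843
G1 X107.077 Y69.101 F1170
G1 X99.235 Y80.836
G1 X87.500 Y88.678
G1 X73.658 Y91.431
G1 X59.816 Y88.678
G1 X48.081 Y80.836
G1 X40.239 Y69.101
G1 X37.486 Y55.259
G1 X40.239 Y41.417
G1 X48.081 Y29.682
G1 X59.816 Y21.840
G1 X73.658 Y19.087
G1 X87.500 Y21.840
G1 X99.235 Y29.682
G1 X107.077 Y41.417
G1 X109.830 Y55.259
M5
G0 X152.331 Y89.721
M3 S843
G1 X106.683 Y7.648 F1170
G1 X165.608 Y46.103
G1 X84.852 Y40.197
G1 X187.062 Y57.462
G1 X155.143 Y44.609
M5
G0 X122.711 Y8.348
M3 S843
G1 X176.362 Y106.737 F1170
M5

1 u = 1 mm; y_m = 119.530 − y.

[1] `<polyline>` line segment, #ff00ff→cut S843 F1170: (77.948,20.183) → (77.474,36.499)

[2] `<path>` cubic bezier, #ff00ff→cut S843 F1170: (142.800,103.252) → (148.790,95.959) → (152.919,84.148) → (155.329,69.527) → (156.162,53.806) → (155.560,38.696) → (153.664,25.908) → (150.617,17.149) → (146.561,14.132)

[3] `<circle>` circle, #ff00ff→cut S843 F1170: (109.830,55.259) → (107.077,69.101) → (99.235,80.836) → (87.500,88.678) → (73.658,91.431) → (59.816,88.678) → (48.081,80.836) → (40.239,69.101) → (37.486,55.259) → (40.239,41.417) → (48.081,29.682) → (59.816,21.840) → (73.658,19.087) → (87.500,21.840) → (99.235,29.682) → (107.077,41.417) → (109.830,55.259) (closed)

[4] `<polyline>` open polyline, #ff00ff→cut S843 F1170: (152.331,89.721) → (106.683,7.648) → (165.608,46.103) → (84.852,40.197) → (187.062,57.462) → (155.143,44.609)

[5] `<line>` line segment, #ff00ff→cut S843 F1170: (122.711,8.348) → (176.362,106.737)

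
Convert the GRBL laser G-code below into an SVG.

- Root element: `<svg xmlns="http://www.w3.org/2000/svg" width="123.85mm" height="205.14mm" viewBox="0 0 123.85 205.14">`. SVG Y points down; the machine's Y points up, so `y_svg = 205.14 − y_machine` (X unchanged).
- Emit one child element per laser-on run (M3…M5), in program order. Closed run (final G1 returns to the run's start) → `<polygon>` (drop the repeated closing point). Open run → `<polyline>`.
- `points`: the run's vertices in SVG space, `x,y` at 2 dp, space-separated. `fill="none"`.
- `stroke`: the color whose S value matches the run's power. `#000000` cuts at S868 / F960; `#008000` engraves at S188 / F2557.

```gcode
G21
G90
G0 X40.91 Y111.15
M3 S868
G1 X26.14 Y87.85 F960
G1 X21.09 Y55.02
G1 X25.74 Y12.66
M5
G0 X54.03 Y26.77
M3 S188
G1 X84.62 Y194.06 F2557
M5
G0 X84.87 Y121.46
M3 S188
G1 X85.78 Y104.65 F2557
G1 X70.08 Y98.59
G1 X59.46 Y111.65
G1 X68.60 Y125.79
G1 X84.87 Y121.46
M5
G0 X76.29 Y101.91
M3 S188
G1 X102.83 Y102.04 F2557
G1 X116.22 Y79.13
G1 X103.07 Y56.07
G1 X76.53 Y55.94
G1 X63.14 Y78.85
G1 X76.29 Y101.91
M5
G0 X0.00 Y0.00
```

<svg xmlns="http://www.w3.org/2000/svg" width="123.85mm" height="205.14mm" viewBox="0 0 123.85 205.14">
  <polyline points="40.91,93.99 26.14,117.29 21.09,150.12 25.74,192.48" fill="none" stroke="#000000"/>
  <polyline points="54.03,178.37 84.62,11.08" fill="none" stroke="#008000"/>
  <polygon points="84.87,83.68 85.78,100.49 70.08,106.55 59.46,93.49 68.60,79.35" fill="none" stroke="#008000"/>
  <polygon points="76.29,103.23 102.83,103.10 116.22,126.01 103.07,149.07 76.53,149.20 63.14,126.29" fill="none" stroke="#008000"/>
</svg>

Machine Y-up, SVG Y-down with viewBox height 205.14, so y_svg = 205.14 − y_machine; X carries over.

Run 1: power S868 maps to stroke `#000000` (cut). The run is open, so emit a `<polyline>` with points (Y-flipped): 40.91,93.99 26.14,117.29 21.09,150.12 25.74,192.48.

Run 2: the run's S188 means `#008000` (engrave). The run is open, so emit a `<polyline>` with points (Y-flipped): 54.03,178.37 84.62,11.08.

Run 3: S188 ⇒ engrave layer `#008000`. The run returns to its start, so emit a `<polygon>` with points (Y-flipped): 84.87,83.68 85.78,100.49 70.08,106.55 59.46,93.49 68.60,79.35.

Run 4: power S188 maps to stroke `#008000` (engrave). The run returns to its start, so emit a `<polygon>` with points (Y-flipped): 76.29,103.23 102.83,103.10 116.22,126.01 103.07,149.07 76.53,149.20 63.14,126.29.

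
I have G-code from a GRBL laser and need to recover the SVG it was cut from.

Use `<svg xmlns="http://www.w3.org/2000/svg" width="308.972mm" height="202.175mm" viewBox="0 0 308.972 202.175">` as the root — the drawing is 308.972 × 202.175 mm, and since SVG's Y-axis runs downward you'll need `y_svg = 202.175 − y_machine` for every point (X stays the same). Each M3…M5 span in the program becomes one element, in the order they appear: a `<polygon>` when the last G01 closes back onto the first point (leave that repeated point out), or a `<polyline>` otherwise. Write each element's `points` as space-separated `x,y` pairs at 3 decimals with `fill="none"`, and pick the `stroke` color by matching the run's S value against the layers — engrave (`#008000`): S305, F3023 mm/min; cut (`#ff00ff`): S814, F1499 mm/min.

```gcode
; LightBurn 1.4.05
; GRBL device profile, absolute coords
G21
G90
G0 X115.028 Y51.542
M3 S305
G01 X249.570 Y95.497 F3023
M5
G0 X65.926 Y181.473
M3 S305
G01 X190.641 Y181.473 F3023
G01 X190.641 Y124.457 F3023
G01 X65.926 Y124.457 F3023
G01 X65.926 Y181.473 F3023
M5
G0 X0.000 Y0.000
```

<svg xmlns="http://www.w3.org/2000/svg" width="308.972mm" height="202.175mm" viewBox="0 0 308.972 202.175">
  <polyline points="115.028,150.633 249.570,106.678" fill="none" stroke="#008000"/>
  <polygon points="65.926,20.702 190.641,20.702 190.641,77.718 65.926,77.718" fill="none" stroke="#008000"/>
</svg>

Each laser-on run becomes one SVG element. Flip Y back into SVG space with y_svg = 202.175 − y_machine. Every run uses S305, so all elements get stroke `#008000` (engrave).

Run 1: The run is open, so emit a `<polyline>` with points (Y-flipped): 115.028,150.633 249.570,106.678.

Run 2: The run returns to its start, so emit a `<polygon>` with points (Y-flipped): 65.926,20.702 190.641,20.702 190.641,77.718 65.926,77.718.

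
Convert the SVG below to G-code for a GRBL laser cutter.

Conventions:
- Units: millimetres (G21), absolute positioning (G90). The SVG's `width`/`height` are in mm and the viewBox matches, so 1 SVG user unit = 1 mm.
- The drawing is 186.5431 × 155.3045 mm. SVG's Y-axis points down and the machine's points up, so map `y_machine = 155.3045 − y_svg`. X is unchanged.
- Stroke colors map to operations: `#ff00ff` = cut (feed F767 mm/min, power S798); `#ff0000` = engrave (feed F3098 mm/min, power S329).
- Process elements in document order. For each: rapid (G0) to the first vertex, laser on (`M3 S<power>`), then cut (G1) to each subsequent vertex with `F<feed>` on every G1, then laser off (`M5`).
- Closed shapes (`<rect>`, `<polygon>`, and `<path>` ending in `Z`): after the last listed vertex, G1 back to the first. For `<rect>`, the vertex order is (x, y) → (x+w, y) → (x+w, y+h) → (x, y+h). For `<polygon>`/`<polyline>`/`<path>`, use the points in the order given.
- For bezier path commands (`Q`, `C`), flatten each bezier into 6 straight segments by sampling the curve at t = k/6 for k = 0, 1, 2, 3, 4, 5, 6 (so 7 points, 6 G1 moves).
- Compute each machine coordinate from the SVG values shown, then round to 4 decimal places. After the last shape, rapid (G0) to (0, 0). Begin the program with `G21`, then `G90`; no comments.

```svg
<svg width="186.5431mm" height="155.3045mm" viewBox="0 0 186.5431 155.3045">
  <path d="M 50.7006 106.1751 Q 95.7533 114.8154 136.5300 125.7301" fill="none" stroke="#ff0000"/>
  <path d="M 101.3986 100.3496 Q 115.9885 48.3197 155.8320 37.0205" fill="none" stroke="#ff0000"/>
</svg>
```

G21
G90
G0 X50.7006 Y49.1294
M3 S329
G1 X65.5994 Y46.1861 F3098
G1 X80.2606 Y43.1165 F3098
G1 X94.6843 Y39.9205 F3098
G1 X108.8704 Y36.5982 F3098
G1 X122.8190 Y33.1495 F3098
G1 X136.5300 Y29.5744 F3098
M5
G0 X101.3986 Y54.9549
M3 S329
G1 X106.9634 Y71.1668 F3098
G1 X113.9312 Y85.1159 F3098
G1 X122.3019 Y96.8021 F3098
G1 X132.0756 Y106.2256 F3098
G1 X143.2523 Y113.3862 F3098
G1 X155.8320 Y118.2840 F3098
M5
G0 X0.0000 Y0.0000

Since the viewBox matches the mm dimensions, user units are millimetres directly. The only transform is the Y-flip y_m = 155.3045 − y_svg.

Shape 1 is a quadratic bezier drawn with `<path>`. Its stroke #ff0000 means engrave at S329, F3098. After flipping Y the toolpath is (50.7006,49.1294) → (65.5994,46.1861) → (80.2606,43.1165) → (94.6843,39.9205) → (108.8704,36.5982) → (122.8190,33.1495) → (136.5300,29.5744).

Shape 2 is a quadratic bezier drawn with `<path>`. Its stroke #ff0000 means engrave at S329, F3098. After flipping Y the toolpath is (101.3986,54.9549) → (106.9634,71.1668) → (113.9312,85.1159) → (122.3019,96.8021) → (132.0756,106.2256) → (143.2523,113.3862) → (155.8320,118.2840).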